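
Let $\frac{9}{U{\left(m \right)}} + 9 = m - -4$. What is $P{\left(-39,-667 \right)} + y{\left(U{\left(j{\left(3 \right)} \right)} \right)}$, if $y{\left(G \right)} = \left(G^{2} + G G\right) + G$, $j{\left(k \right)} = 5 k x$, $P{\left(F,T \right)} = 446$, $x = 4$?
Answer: $\frac{1349807}{3025} \approx 446.22$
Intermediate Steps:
$j{\left(k \right)} = 20 k$ ($j{\left(k \right)} = 5 k 4 = 20 k$)
$U{\left(m \right)} = \frac{9}{-5 + m}$ ($U{\left(m \right)} = \frac{9}{-9 + \left(m - -4\right)} = \frac{9}{-9 + \left(m + 4\right)} = \frac{9}{-9 + \left(4 + m\right)} = \frac{9}{-5 + m}$)
$y{\left(G \right)} = G + 2 G^{2}$ ($y{\left(G \right)} = \left(G^{2} + G^{2}\right) + G = 2 G^{2} + G = G + 2 G^{2}$)
$P{\left(-39,-667 \right)} + y{\left(U{\left(j{\left(3 \right)} \right)} \right)} = 446 + \frac{9}{-5 + 20 \cdot 3} \left(1 + 2 \frac{9}{-5 + 20 \cdot 3}\right) = 446 + \frac{9}{-5 + 60} \left(1 + 2 \frac{9}{-5 + 60}\right) = 446 + \frac{9}{55} \left(1 + 2 \cdot \frac{9}{55}\right) = 446 + 9 \cdot \frac{1}{55} \left(1 + 2 \cdot 9 \cdot \frac{1}{55}\right) = 446 + \frac{9 \left(1 + 2 \cdot \frac{9}{55}\right)}{55} = 446 + \frac{9 \left(1 + \frac{18}{55}\right)}{55} = 446 + \frac{9}{55} \cdot \frac{73}{55} = 446 + \frac{657}{3025} = \frac{1349807}{3025}$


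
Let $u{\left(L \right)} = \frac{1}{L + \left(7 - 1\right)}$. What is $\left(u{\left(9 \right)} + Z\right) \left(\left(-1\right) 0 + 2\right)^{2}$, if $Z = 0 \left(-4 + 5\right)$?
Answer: $\frac{4}{15} \approx 0.26667$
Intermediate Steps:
$u{\left(L \right)} = \frac{1}{6 + L}$ ($u{\left(L \right)} = \frac{1}{L + \left(7 - 1\right)} = \frac{1}{L + 6} = \frac{1}{6 + L}$)
$Z = 0$ ($Z = 0 \cdot 1 = 0$)
$\left(u{\left(9 \right)} + Z\right) \left(\left(-1\right) 0 + 2\right)^{2} = \left(\frac{1}{6 + 9} + 0\right) \left(\left(-1\right) 0 + 2\right)^{2} = \left(\frac{1}{15} + 0\right) \left(0 + 2\right)^{2} = \left(\frac{1}{15} + 0\right) 2^{2} = \frac{1}{15} \cdot 4 = \frac{4}{15}$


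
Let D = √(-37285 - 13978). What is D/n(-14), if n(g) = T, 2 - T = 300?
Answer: -I*√51263/298 ≈ -0.75978*I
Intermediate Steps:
T = -298 (T = 2 - 1*300 = 2 - 300 = -298)
n(g) = -298
D = I*√51263 (D = √(-51263) = I*√51263 ≈ 226.41*I)
D/n(-14) = (I*√51263)/(-298) = (I*√51263)*(-1/298) = -I*√51263/298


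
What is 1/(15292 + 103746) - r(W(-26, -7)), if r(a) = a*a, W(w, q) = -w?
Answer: -80469687/119038 ≈ -676.00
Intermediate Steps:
r(a) = a**2
1/(15292 + 103746) - r(W(-26, -7)) = 1/(15292 + 103746) - (-1*(-26))**2 = 1/119038 - 1*26**2 = 1/119038 - 1*676 = 1/119038 - 676 = -80469687/119038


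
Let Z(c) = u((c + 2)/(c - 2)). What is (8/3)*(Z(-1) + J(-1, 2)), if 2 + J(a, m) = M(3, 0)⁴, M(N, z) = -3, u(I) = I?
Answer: 1888/9 ≈ 209.78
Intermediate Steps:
Z(c) = (2 + c)/(-2 + c) (Z(c) = (c + 2)/(c - 2) = (2 + c)/(-2 + c))
J(a, m) = 79 (J(a, m) = -2 + (-3)⁴ = -2 + 81 = 79)
(8/3)*(Z(-1) + J(-1, 2)) = (8/3)*((2 - 1)/(-2 - 1) + 79) = (8*(⅓))*(1/(-3) + 79) = 8*(-⅓*1 + 79)/3 = 8*(-⅓ + 79)/3 = (8/3)*(236/3) = 1888/9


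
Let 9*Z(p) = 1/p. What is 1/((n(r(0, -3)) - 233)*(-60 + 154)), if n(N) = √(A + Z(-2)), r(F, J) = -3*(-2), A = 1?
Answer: -2097/45927695 - 3*√34/91855390 ≈ -4.5849e-5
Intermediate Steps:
Z(p) = 1/(9*p)
r(F, J) = 6
n(N) = √34/6 (n(N) = √(1 + (⅑)/(-2)) = √(1 + (⅑)*(-½)) = √(1 - 1/18) = √(17/18) = √34/6)
1/((n(r(0, -3)) - 233)*(-60 + 154)) = 1/((√34/6 - 233)*(-60 + 154)) = 1/((-233 + √34/6)*94) = 1/(-21902 + 47*√34/3)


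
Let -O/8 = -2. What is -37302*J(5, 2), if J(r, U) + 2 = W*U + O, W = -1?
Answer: -447624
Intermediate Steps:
O = 16 (O = -8*(-2) = 16)
J(r, U) = 14 - U (J(r, U) = -2 + (-U + 16) = -2 + (16 - U) = 14 - U)
-37302*J(5, 2) = -37302*(14 - 1*2) = -37302*(14 - 2) = -37302*12 = -447624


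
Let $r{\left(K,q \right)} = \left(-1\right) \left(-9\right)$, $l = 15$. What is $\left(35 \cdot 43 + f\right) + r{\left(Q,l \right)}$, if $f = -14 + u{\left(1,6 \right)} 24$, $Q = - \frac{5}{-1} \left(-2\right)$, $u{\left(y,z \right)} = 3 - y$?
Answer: $1548$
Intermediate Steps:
$Q = -10$ ($Q = \left(-5\right) \left(-1\right) \left(-2\right) = 5 \left(-2\right) = -10$)
$r{\left(K,q \right)} = 9$
$f = 34$ ($f = -14 + \left(3 - 1\right) 24 = -14 + 2 \cdot 24 = -14 + 48 = 34$)
$\left(35 \cdot 43 + f\right) + r{\left(Q,l \right)} = \left(35 \cdot 43 + 34\right) + 9 = \left(1505 + 34\right) + 9 = 1539 + 9 = 1548$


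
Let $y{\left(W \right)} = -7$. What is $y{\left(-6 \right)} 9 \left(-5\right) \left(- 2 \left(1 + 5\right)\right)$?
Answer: $-3780$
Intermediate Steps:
$y{\left(-6 \right)} 9 \left(-5\right) \left(- 2 \left(1 + 5\right)\right) = - 7 \cdot 9 \left(-5\right) \left(- 2 \left(1 + 5\right)\right) = \left(-7\right) \left(-45\right) \left(\left(-2\right) 6\right) = 315 \left(-12\right) = -3780$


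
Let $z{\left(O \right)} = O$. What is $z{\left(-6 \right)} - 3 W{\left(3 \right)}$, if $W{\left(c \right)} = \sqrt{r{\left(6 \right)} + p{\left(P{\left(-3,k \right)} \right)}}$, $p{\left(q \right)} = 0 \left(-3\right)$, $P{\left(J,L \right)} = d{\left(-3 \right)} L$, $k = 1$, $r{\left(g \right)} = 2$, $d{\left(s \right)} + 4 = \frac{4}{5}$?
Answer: $-6 - 3 \sqrt{2} \approx -10.243$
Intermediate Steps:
$d{\left(s \right)} = - \frac{16}{5}$ ($d{\left(s \right)} = -4 + \frac{4}{5} = - \frac{16}{5}$)
$P{\left(J,L \right)} = - \frac{16 L}{5}$
$p{\left(q \right)} = 0$
$W{\left(c \right)} = \sqrt{2}$ ($W{\left(c \right)} = \sqrt{2 + 0} = \sqrt{2}$)
$z{\left(-6 \right)} - 3 W{\left(3 \right)} = -6 - 3 \sqrt{2}$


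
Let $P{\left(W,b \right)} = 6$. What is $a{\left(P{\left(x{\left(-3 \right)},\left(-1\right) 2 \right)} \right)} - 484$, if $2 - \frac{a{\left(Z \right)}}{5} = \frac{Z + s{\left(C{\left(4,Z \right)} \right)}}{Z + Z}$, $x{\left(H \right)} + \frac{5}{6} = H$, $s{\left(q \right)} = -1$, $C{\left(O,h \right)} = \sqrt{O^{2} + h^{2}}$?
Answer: $- \frac{5713}{12} \approx -476.08$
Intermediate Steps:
$x{\left(H \right)} = - \frac{5}{6} + H$
$a{\left(Z \right)} = 10 - \frac{5 \left(-1 + Z\right)}{2 Z}$ ($a{\left(Z \right)} = 10 - 5 \frac{Z - 1}{Z + Z} = 10 - 5 \frac{-1 + Z}{2 Z} = 10 - \frac{5 \left(-1 + Z\right)}{2 Z}$)
$a{\left(P{\left(x{\left(-3 \right)},\left(-1\right) 2 \right)} \right)} - 484 = \frac{5 \left(1 + 3 \cdot 6\right)}{2 \cdot 6} - 484 = \frac{5}{2} \cdot \frac{1}{6} \left(1 + 18\right) - 484 = \frac{5}{2} \cdot \frac{1}{6} \cdot 19 - 484 = \frac{95}{12} - 484 = - \frac{5713}{12}$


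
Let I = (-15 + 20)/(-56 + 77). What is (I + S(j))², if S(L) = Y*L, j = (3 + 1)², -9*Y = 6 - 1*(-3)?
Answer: 109561/441 ≈ 248.44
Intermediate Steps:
Y = -1 (Y = -(6 - 1*(-3))/9 = -(6 + 3)/9 = -⅑*9 = -1)
I = 5/21 ≈ 0.23810
j = 16 (j = 4² = 16)
S(L) = -L
(I + S(j))² = (5/21 - 1*16)² = (5/21 - 16)² = (-331/21)² = 109561/441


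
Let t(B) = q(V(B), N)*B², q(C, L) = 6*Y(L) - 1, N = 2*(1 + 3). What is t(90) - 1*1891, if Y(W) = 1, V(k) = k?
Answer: 38609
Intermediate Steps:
N = 8 (N = 2*4 = 8)
q(C, L) = 5 (q(C, L) = 6*1 - 1 = 6 - 1 = 5)
t(B) = 5*B²
t(90) - 1*1891 = 5*90² - 1*1891 = 5*8100 - 1891 = 40500 - 1891 = 38609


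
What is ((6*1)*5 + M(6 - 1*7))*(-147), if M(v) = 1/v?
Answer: -4263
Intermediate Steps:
((6*1)*5 + M(6 - 1*7))*(-147) = ((6*1)*5 + 1/(6 - 1*7))*(-147) = (6*5 + 1/(6 - 7))*(-147) = (30 + 1/(-1))*(-147) = (30 - 1)*(-147) = 29*(-147) = -4263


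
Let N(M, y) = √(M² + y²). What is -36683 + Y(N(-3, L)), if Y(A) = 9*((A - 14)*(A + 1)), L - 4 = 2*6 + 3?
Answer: -33479 - 117*√370 ≈ -35730.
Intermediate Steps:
L = 19 (L = 4 + (2*6 + 3) = 4 + (12 + 3) = 4 + 15 = 19)
Y(A) = 9*(1 + A)*(-14 + A) (Y(A) = 9*((-14 + A)*(1 + A)) = 9*((1 + A)*(-14 + A)) = 9*(1 + A)*(-14 + A))
-36683 + Y(N(-3, L)) = -36683 + (-126 - 117*√((-3)² + 19²) + 9*(√((-3)² + 19²))²) = -36683 + (-126 - 117*√(9 + 361) + 9*(√(9 + 361))²) = -36683 + (-126 - 117*√370 + 9*(√370)²) = -36683 + (-126 - 117*√370 + 9*370) = -36683 + (-126 - 117*√370 + 3330) = -36683 + (3204 - 117*√370) = -33479 - 117*√370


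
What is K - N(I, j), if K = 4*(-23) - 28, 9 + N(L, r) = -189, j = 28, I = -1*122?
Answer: 78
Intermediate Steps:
I = -122
N(L, r) = -198 (N(L, r) = -9 - 189 = -198)
K = -120 (K = -92 - 28 = -120)
K - N(I, j) = -120 - 1*(-198) = -120 + 198 = 78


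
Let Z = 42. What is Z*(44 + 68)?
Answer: 4704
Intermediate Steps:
Z*(44 + 68) = 42*(44 + 68) = 42*112 = 4704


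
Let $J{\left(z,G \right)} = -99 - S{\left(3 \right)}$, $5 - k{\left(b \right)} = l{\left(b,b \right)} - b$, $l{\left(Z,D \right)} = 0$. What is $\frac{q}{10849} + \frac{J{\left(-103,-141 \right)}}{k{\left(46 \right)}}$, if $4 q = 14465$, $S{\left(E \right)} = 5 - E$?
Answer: $- \frac{3645281}{2213196} \approx -1.6471$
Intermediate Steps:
$q = \frac{14465}{4}$ ($q = \frac{1}{4} \cdot 14465 = \frac{14465}{4} \approx 3616.3$)
$k{\left(b \right)} = 5 + b$ ($k{\left(b \right)} = 5 - \left(0 - b\right) = 5 - - b = 5 + b$)
$J{\left(z,G \right)} = -101$ ($J{\left(z,G \right)} = -99 - \left(5 - 3\right) = -99 - 2 = -101$)
$\frac{q}{10849} + \frac{J{\left(-103,-141 \right)}}{k{\left(46 \right)}} = \frac{14465}{4 \cdot 10849} - \frac{101}{5 + 46} = \frac{14465}{4} \cdot \frac{1}{10849} - \frac{101}{51} = \frac{14465}{43396} - \frac{101}{51} = - \frac{3645281}{2213196}$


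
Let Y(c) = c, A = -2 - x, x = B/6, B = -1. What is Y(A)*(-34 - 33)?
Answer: 737/6 ≈ 122.83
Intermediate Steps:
x = -⅙ (x = -1/6 = -1*⅙ = -⅙ ≈ -0.16667)
A = -11/6 (A = -2 - 1*(-⅙) = -2 + ⅙ = -11/6 ≈ -1.8333)
Y(A)*(-34 - 33) = -11*(-34 - 33)/6 = -11/6*(-67) = 737/6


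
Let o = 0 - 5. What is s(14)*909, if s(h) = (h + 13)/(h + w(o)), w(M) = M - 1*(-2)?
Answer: 24543/11 ≈ 2231.2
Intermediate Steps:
o = -5
w(M) = 2 + M (w(M) = M + 2 = 2 + M)
s(h) = (13 + h)/(-3 + h) (s(h) = (h + 13)/(h + (2 - 5)) = (13 + h)/(h - 3) = (13 + h)/(-3 + h))
s(14)*909 = ((13 + 14)/(-3 + 14))*909 = (27/11)*909 = 24543/11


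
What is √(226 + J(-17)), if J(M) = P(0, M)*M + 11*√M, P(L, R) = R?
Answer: √(515 + 11*I*√17) ≈ 22.716 + 0.99831*I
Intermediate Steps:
J(M) = M² + 11*√M (J(M) = M*M + 11*√M = M² + 11*√M)
√(226 + J(-17)) = √(226 + ((-17)² + 11*√(-17))) = √(226 + (289 + 11*(I*√17))) = √(226 + (289 + 11*I*√17)) = √(515 + 11*I*√17)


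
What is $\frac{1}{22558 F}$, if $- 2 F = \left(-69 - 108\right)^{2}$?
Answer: $- \frac{1}{353359791} \approx -2.83 \cdot 10^{-9}$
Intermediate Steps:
$F = - \frac{31329}{2}$ ($F = - \frac{\left(-69 - 108\right)^{2}}{2} = - \frac{\left(-177\right)^{2}}{2} = \left(- \frac{1}{2}\right) 31329 = - \frac{31329}{2} \approx -15665.0$)
$\frac{1}{22558 F} = \frac{1}{22558 \left(- \frac{31329}{2}\right)} = \frac{1}{22558} \left(- \frac{2}{31329}\right) = - \frac{1}{353359791}$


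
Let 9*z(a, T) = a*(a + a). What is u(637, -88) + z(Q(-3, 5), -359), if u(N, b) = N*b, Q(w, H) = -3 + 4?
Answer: -504502/9 ≈ -56056.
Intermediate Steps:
Q(w, H) = 1
z(a, T) = 2*a**2/9 (z(a, T) = (a*(a + a))/9 = (a*(2*a))/9 = (2*a**2)/9 = 2*a**2/9)
u(637, -88) + z(Q(-3, 5), -359) = 637*(-88) + (2/9)*1**2 = -56056 + (2/9)*1 = -56056 + 2/9 = -504502/9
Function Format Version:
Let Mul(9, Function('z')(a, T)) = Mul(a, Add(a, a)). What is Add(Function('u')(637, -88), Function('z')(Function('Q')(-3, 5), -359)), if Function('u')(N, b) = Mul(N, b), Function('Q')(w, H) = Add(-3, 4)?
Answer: Rational(-504502, 9) ≈ -56056.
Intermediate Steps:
Function('Q')(w, H) = 1
Function('z')(a, T) = Mul(Rational(2, 9), Pow(a, 2)) (Function('z')(a, T) = Mul(Rational(1, 9), Mul(a, Add(a, a))) = Mul(Rational(1, 9), Mul(a, Mul(2, a))) = Mul(Rational(1, 9), Mul(2, Pow(a, 2))) = Mul(Rational(2, 9), Pow(a, 2)))
Add(Function('u')(637, -88), Function('z')(Function('Q')(-3, 5), -359)) = Add(Mul(637, -88), Mul(Rational(2, 9), Pow(1, 2))) = Add(-56056, Mul(Rational(2, 9), 1)) = Add(-56056, Rational(2, 9)) = Rational(-504502, 9)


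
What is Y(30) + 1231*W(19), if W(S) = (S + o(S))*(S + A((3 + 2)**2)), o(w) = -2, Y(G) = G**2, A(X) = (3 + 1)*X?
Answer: 2491213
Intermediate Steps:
A(X) = 4*X
W(S) = (-2 + S)*(100 + S) (W(S) = (S - 2)*(S + 4*(3 + 2)**2) = (-2 + S)*(S + 4*5**2) = (-2 + S)*(S + 4*25) = (-2 + S)*(S + 100) = (-2 + S)*(100 + S))
Y(30) + 1231*W(19) = 30**2 + 1231*(-200 + 19**2 + 98*19) = 900 + 1231*(-200 + 361 + 1862) = 900 + 1231*2023 = 900 + 2490313 = 2491213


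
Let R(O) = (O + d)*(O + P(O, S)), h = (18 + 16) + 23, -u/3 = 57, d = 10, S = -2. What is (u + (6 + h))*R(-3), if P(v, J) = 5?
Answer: -1512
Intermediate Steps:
u = -171 (u = -3*57 = -171)
h = 57 (h = 34 + 23 = 57)
R(O) = (5 + O)*(10 + O) (R(O) = (O + 10)*(O + 5) = (10 + O)*(5 + O) = (5 + O)*(10 + O))
(u + (6 + h))*R(-3) = (-171 + (6 + 57))*(50 + (-3)² + 15*(-3)) = (-171 + 63)*(50 + 9 - 45) = -108*14 = -1512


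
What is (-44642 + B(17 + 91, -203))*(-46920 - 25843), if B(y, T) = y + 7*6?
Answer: 3237371396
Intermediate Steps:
B(y, T) = 42 + y (B(y, T) = y + 42 = 42 + y)
(-44642 + B(17 + 91, -203))*(-46920 - 25843) = (-44642 + (42 + (17 + 91)))*(-46920 - 25843) = (-44642 + (42 + 108))*(-72763) = (-44642 + 150)*(-72763) = -44492*(-72763) = 3237371396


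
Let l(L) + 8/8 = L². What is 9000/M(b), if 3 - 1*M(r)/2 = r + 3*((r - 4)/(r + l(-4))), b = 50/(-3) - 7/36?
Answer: -10854000/33203 ≈ -326.90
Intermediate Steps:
b = -607/36 (b = 50*(-⅓) - 7*1/36 = -50/3 - 7/36 = -607/36 ≈ -16.861)
l(L) = -1 + L²
M(r) = 6 - 2*r - 6*(-4 + r)/(15 + r) (M(r) = 6 - 2*(r + 3*((r - 4)/(r + (-1 + (-4)²)))) = 6 - 2*(r + 3*((-4 + r)/(r + (-1 + 16)))) = 6 - 2*(r + 3*((-4 + r)/(r + 15))) = 6 - 2*(r + 3*((-4 + r)/(15 + r))) = 6 - 2*(r + 3*(-4 + r)/(15 + r)) = 6 + (-2*r - 6*(-4 + r)/(15 + r)) = 6 - 2*r - 6*(-4 + r)/(15 + r))
9000/M(b) = 9000/((2*(57 - (-607/36)² - 15*(-607/36))/(15 - 607/36))) = 9000/((2*(57 - 1*368449/1296 + 3035/12)/(-67/36))) = 9000/((2*(-36/67)*(57 - 368449/1296 + 3035/12))) = 9000/((2*(-36/67)*(33203/1296))) = 9000/(-33203/1206) = 9000*(-1206/33203) = -10854000/33203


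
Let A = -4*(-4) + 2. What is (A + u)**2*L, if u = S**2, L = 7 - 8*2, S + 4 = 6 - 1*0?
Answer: -4356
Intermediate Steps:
S = 2 (S = -4 + (6 - 1*0) = -4 + (6 + 0) = -4 + 6 = 2)
L = -9 (L = 7 - 16 = -9)
u = 4 (u = 2**2 = 4)
A = 18 (A = 16 + 2 = 18)
(A + u)**2*L = (18 + 4)**2*(-9) = 22**2*(-9) = 484*(-9) = -4356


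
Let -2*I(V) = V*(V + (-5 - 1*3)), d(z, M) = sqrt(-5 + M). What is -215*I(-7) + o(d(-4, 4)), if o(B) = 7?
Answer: 22589/2 ≈ 11295.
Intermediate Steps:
I(V) = -V*(-8 + V)/2 (I(V) = -V*(V + (-5 - 1*3))/2 = -V*(V + (-5 - 3))/2 = -V*(V - 8)/2 = -V*(-8 + V)/2)
-215*I(-7) + o(d(-4, 4)) = -215*(-7)*(8 - 1*(-7))/2 + 7 = -215*(-7)*(8 + 7)/2 + 7 = -215*(-7)*15/2 + 7 = -215*(-105/2) + 7 = 22575/2 + 7 = 22589/2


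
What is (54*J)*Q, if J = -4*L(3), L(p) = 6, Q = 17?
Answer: -22032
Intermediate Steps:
J = -24 (J = -4*6 = -24)
(54*J)*Q = (54*(-24))*17 = -1296*17 = -22032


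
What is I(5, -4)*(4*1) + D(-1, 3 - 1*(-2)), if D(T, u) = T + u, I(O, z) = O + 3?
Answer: 36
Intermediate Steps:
I(O, z) = 3 + O
I(5, -4)*(4*1) + D(-1, 3 - 1*(-2)) = (3 + 5)*(4*1) + (-1 + (3 - 1*(-2))) = 8*4 + (-1 + (3 + 2)) = 32 + (-1 + 5) = 32 + 4 = 36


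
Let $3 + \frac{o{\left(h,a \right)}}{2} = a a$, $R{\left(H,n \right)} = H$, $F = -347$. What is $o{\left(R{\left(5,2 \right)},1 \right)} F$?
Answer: $1388$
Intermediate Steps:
$o{\left(h,a \right)} = -6 + 2 a^{2}$ ($o{\left(h,a \right)} = -6 + 2 a a = -6 + 2 a^{2}$)
$o{\left(R{\left(5,2 \right)},1 \right)} F = \left(-6 + 2 \cdot 1^{2}\right) \left(-347\right) = \left(-6 + 2 \cdot 1\right) \left(-347\right) = \left(-6 + 2\right) \left(-347\right) = \left(-4\right) \left(-347\right) = 1388$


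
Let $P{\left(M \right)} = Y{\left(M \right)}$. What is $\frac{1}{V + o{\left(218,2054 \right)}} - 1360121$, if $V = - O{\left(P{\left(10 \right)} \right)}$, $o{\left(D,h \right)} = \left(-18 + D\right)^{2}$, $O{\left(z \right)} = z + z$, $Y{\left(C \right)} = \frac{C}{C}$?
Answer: $- \frac{54402119757}{39998} \approx -1.3601 \cdot 10^{6}$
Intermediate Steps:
$Y{\left(C \right)} = 1$
$P{\left(M \right)} = 1$
$O{\left(z \right)} = 2 z$
$V = -2$ ($V = - 2 \cdot 1 = \left(-1\right) 2 = -2$)
$\frac{1}{V + o{\left(218,2054 \right)}} - 1360121 = \frac{1}{-2 + \left(-18 + 218\right)^{2}} - 1360121 = \frac{1}{-2 + 200^{2}} - 1360121 = \frac{1}{-2 + 40000} - 1360121 = \frac{1}{39998} - 1360121 = - \frac{54402119757}{39998}$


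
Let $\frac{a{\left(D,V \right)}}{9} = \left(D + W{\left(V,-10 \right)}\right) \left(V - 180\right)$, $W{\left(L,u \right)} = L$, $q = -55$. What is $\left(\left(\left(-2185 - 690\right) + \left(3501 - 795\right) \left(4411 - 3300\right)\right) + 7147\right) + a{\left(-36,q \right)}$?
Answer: $3203103$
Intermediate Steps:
$a{\left(D,V \right)} = 9 \left(-180 + V\right) \left(D + V\right)$ ($a{\left(D,V \right)} = 9 \left(D + V\right) \left(V - 180\right) = 9 \left(D + V\right) \left(-180 + V\right) = 9 \left(-180 + V\right) \left(D + V\right)$)
$\left(\left(\left(-2185 - 690\right) + \left(3501 - 795\right) \left(4411 - 3300\right)\right) + 7147\right) + a{\left(-36,q \right)} = \left(\left(\left(-2185 - 690\right) + \left(3501 - 795\right) \left(4411 - 3300\right)\right) + 7147\right) + \left(\left(-1620\right) \left(-36\right) - -89100 + 9 \left(-55\right)^{2} + 9 \left(-36\right) \left(-55\right)\right) = \left(\left(-2875 + 2706 \cdot 1111\right) + 7147\right) + \left(58320 + 89100 + 9 \cdot 3025 + 17820\right) = \left(\left(-2875 + 3006366\right) + 7147\right) + \left(58320 + 89100 + 27225 + 17820\right) = \left(3003491 + 7147\right) + 192465 = 3010638 + 192465 = 3203103$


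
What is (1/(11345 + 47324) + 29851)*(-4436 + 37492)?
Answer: 57891908945920/58669 ≈ 9.8676e+8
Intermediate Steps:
(1/(11345 + 47324) + 29851)*(-4436 + 37492) = (1/58669 + 29851)*33056 = (1751328320/58669)*33056 = 57891908945920/58669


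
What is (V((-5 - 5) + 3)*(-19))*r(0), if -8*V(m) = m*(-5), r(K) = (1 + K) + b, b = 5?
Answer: 1995/4 ≈ 498.75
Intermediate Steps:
r(K) = 6 + K (r(K) = (1 + K) + 5 = 6 + K)
V(m) = 5*m/8 (V(m) = -m*(-5)/8 = -(-5)*m/8 = 5*m/8)
(V((-5 - 5) + 3)*(-19))*r(0) = ((5*((-5 - 5) + 3)/8)*(-19))*(6 + 0) = ((5*(-10 + 3)/8)*(-19))*6 = (((5/8)*(-7))*(-19))*6 = -35/8*(-19)*6 = (665/8)*6 = 1995/4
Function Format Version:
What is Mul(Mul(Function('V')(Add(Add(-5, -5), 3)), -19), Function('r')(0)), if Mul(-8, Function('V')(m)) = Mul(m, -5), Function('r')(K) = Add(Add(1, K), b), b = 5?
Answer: Rational(1995, 4) ≈ 498.75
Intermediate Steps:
Function('r')(K) = Add(6, K) (Function('r')(K) = Add(Add(1, K), 5) = Add(6, K))
Function('V')(m) = Mul(Rational(5, 8), m) (Function('V')(m) = Mul(Rational(-1, 8), Mul(m, -5)) = Mul(Rational(-1, 8), Mul(-5, m)) = Mul(Rational(5, 8), m))
Mul(Mul(Function('V')(Add(Add(-5, -5), 3)), -19), Function('r')(0)) = Mul(Mul(Mul(Rational(5, 8), Add(Add(-5, -5), 3)), -19), Add(6, 0)) = Mul(Mul(Mul(Rational(5, 8), Add(-10, 3)), -19), 6) = Mul(Mul(Mul(Rational(5, 8), -7), -19), 6) = Mul(Mul(Rational(-35, 8), -19), 6) = Mul(Rational(665, 8), 6) = Rational(1995, 4)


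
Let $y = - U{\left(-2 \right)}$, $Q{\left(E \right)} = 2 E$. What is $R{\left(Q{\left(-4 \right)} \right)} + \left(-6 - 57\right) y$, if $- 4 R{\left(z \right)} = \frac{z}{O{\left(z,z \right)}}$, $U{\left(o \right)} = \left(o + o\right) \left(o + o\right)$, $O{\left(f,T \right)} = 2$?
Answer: $1009$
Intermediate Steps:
$U{\left(o \right)} = 4 o^{2}$ ($U{\left(o \right)} = 2 o 2 o = 4 o^{2}$)
$y = -16$ ($y = - 4 \left(-2\right)^{2} = - 4 \cdot 4 = \left(-1\right) 16 = -16$)
$R{\left(z \right)} = - \frac{z}{8}$ ($R{\left(z \right)} = - \frac{z \frac{1}{2}}{4} = - \frac{\frac{1}{2} z}{4} = - \frac{z}{8}$)
$R{\left(Q{\left(-4 \right)} \right)} + \left(-6 - 57\right) y = - \frac{2 \left(-4\right)}{8} + \left(-6 - 57\right) \left(-16\right) = \left(- \frac{1}{8}\right) \left(-8\right) + \left(-6 - 57\right) \left(-16\right) = 1 - -1008 = 1 + 1008 = 1009$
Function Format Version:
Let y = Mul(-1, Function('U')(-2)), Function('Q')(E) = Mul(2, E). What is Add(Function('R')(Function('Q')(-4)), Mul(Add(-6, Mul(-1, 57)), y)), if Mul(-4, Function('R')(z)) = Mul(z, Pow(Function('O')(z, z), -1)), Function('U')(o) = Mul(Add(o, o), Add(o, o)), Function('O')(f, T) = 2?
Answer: 1009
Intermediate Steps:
Function('U')(o) = Mul(4, Pow(o, 2)) (Function('U')(o) = Mul(Mul(2, o), Mul(2, o)) = Mul(4, Pow(o, 2)))
y = -16 (y = Mul(-1, Mul(4, Pow(-2, 2))) = Mul(-1, Mul(4, 4)) = Mul(-1, 16) = -16)
Function('R')(z) = Mul(Rational(-1, 8), z) (Function('R')(z) = Mul(Rational(-1, 4), Mul(z, Pow(2, -1))) = Mul(Rational(-1, 4), Mul(z, Rational(1, 2))) = Mul(Rational(-1, 4), Mul(Rational(1, 2), z)) = Mul(Rational(-1, 8), z))
Add(Function('R')(Function('Q')(-4)), Mul(Add(-6, Mul(-1, 57)), y)) = Add(Mul(Rational(-1, 8), Mul(2, -4)), Mul(Add(-6, Mul(-1, 57)), -16)) = Add(Mul(Rational(-1, 8), -8), Mul(Add(-6, -57), -16)) = Add(1, Mul(-63, -16)) = Add(1, 1008) = 1009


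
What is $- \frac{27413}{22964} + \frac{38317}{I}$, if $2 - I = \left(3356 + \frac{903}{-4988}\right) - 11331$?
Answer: $\frac{76703042419}{21249806292} \approx 3.6096$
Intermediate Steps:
$I = \frac{925353}{116}$ ($I = 2 - \left(\left(3356 + \frac{903}{-4988}\right) - 11331\right) = 2 - \left(\left(3356 + 903 \left(- \frac{1}{4988}\right)\right) - 11331\right) = 2 - \left(\left(3356 - \frac{21}{116}\right) - 11331\right) = 2 - \left(\frac{389275}{116} - 11331\right) = 2 - - \frac{925121}{116} = 2 + \frac{925121}{116} = \frac{925353}{116} \approx 7977.2$)
$- \frac{27413}{22964} + \frac{38317}{I} = - \frac{27413}{22964} + \frac{38317}{\frac{925353}{116}} = \left(-27413\right) \frac{1}{22964} + 38317 \cdot \frac{116}{925353} = - \frac{27413}{22964} + \frac{4444772}{925353} = \frac{76703042419}{21249806292}$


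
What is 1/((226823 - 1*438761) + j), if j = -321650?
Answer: -1/533588 ≈ -1.8741e-6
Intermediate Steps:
1/((226823 - 1*438761) + j) = 1/((226823 - 1*438761) - 321650) = 1/((226823 - 438761) - 321650) = 1/(-211938 - 321650) = 1/(-533588) = -1/533588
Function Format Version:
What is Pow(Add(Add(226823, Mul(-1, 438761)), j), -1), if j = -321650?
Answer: Rational(-1, 533588) ≈ -1.8741e-6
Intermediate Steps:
Pow(Add(Add(226823, Mul(-1, 438761)), j), -1) = Pow(Add(Add(226823, Mul(-1, 438761)), -321650), -1) = Pow(Add(Add(226823, -438761), -321650), -1) = Pow(Add(-211938, -321650), -1) = Pow(-533588, -1) = Rational(-1, 533588)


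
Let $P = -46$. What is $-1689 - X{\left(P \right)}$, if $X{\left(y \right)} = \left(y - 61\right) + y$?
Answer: $-1536$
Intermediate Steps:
$X{\left(y \right)} = -61 + 2 y$ ($X{\left(y \right)} = \left(-61 + y\right) + y = -61 + 2 y$)
$-1689 - X{\left(P \right)} = -1689 - \left(-61 + 2 \left(-46\right)\right) = -1689 - \left(-61 - 92\right) = -1689 - -153 = -1689 + 153 = -1536$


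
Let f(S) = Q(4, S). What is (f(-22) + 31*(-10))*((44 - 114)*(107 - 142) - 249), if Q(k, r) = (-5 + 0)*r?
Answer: -440200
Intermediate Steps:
Q(k, r) = -5*r
f(S) = -5*S
(f(-22) + 31*(-10))*((44 - 114)*(107 - 142) - 249) = (-5*(-22) + 31*(-10))*((44 - 114)*(107 - 142) - 249) = (110 - 310)*(-70*(-35) - 249) = -200*(2450 - 249) = -200*2201 = -440200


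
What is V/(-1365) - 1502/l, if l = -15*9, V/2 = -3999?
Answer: 208664/12285 ≈ 16.985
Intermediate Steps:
V = -7998 (V = 2*(-3999) = -7998)
l = -135
V/(-1365) - 1502/l = -7998/(-1365) - 1502/(-135) = -7998*(-1/1365) - 1502*(-1/135) = 2666/455 + 1502/135 = 208664/12285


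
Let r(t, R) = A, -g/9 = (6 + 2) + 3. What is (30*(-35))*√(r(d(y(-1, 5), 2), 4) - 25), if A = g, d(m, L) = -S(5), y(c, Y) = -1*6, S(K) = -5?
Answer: -2100*I*√31 ≈ -11692.0*I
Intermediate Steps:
y(c, Y) = -6
g = -99 (g = -9*((6 + 2) + 3) = -9*(8 + 3) = -9*11 = -99)
d(m, L) = 5 (d(m, L) = -1*(-5) = 5)
A = -99
r(t, R) = -99
(30*(-35))*√(r(d(y(-1, 5), 2), 4) - 25) = (30*(-35))*√(-99 - 25) = -2100*I*√31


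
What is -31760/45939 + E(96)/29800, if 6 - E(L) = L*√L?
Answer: -473086183/684491100 - 48*√6/3725 ≈ -0.72271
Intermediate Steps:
E(L) = 6 - L^(3/2) (E(L) = 6 - L*√L = 6 - L^(3/2))
-31760/45939 + E(96)/29800 = -31760/45939 + (6 - 96^(3/2))/29800 = -31760*1/45939 + (6 - 384*√6)*(1/29800) = -31760/45939 + (6 - 384*√6)*(1/29800) = -31760/45939 + (3/14900 - 48*√6/3725) = -473086183/684491100 - 48*√6/3725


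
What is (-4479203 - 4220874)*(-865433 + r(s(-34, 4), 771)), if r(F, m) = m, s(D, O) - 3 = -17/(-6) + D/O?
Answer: 7522625978974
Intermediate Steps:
s(D, O) = 35/6 + D/O (s(D, O) = 3 + (-17/(-6) + D/O) = 3 + (-17*(-1/6) + D/O) = 3 + (17/6 + D/O) = 35/6 + D/O)
(-4479203 - 4220874)*(-865433 + r(s(-34, 4), 771)) = (-4479203 - 4220874)*(-865433 + 771) = -8700077*(-864662) = 7522625978974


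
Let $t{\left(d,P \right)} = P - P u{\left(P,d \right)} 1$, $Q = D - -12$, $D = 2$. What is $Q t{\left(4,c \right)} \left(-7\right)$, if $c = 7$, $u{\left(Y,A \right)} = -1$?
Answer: $-1372$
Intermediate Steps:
$Q = 14$ ($Q = 2 - -12 = 2 + 12 = 14$)
$t{\left(d,P \right)} = 2 P$ ($t{\left(d,P \right)} = P - P \left(-1\right) 1 = P - - P 1 = P - - P = P + P = 2 P$)
$Q t{\left(4,c \right)} \left(-7\right) = 14 \cdot 2 \cdot 7 \left(-7\right) = 14 \cdot 14 \left(-7\right) = 196 \left(-7\right) = -1372$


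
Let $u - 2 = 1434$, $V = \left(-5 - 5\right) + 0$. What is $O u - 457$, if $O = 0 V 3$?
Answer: $-457$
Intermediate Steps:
$V = -10$ ($V = -10 + 0 = -10$)
$u = 1436$ ($u = 2 + 1434 = 1436$)
$O = 0$ ($O = 0 \left(-10\right) 3 = 0 \cdot 3 = 0$)
$O u - 457 = 0 \cdot 1436 - 457 = 0 - 457 = -457$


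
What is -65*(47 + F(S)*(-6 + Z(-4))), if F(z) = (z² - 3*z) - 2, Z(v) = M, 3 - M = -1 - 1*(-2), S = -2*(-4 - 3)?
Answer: 36465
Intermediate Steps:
S = 14 (S = -2*(-7) = 14)
M = 2 (M = 3 - (-1 - 1*(-2)) = 3 - (-1 + 2) = 3 - 1*1 = 3 - 1 = 2)
Z(v) = 2
F(z) = -2 + z² - 3*z
-65*(47 + F(S)*(-6 + Z(-4))) = -65*(47 + (-2 + 14² - 3*14)*(-6 + 2)) = -65*(47 + (-2 + 196 - 42)*(-4)) = -65*(47 + 152*(-4)) = -65*(47 - 608) = -65*(-561) = 36465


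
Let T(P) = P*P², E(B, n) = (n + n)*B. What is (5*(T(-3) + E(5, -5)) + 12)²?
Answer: 139129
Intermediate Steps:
E(B, n) = 2*B*n (E(B, n) = (2*n)*B = 2*B*n)
T(P) = P³
(5*(T(-3) + E(5, -5)) + 12)² = (5*((-3)³ + 2*5*(-5)) + 12)² = (5*(-27 - 50) + 12)² = (5*(-77) + 12)² = (-385 + 12)² = (-373)² = 139129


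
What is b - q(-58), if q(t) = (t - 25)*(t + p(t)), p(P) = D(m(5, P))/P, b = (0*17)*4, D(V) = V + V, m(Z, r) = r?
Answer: -4648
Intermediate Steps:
D(V) = 2*V
b = 0 (b = 0*4 = 0)
p(P) = 2 (p(P) = (2*P)/P = 2)
q(t) = (-25 + t)*(2 + t) (q(t) = (t - 25)*(t + 2) = (-25 + t)*(2 + t))
b - q(-58) = 0 - (-50 + (-58)**2 - 23*(-58)) = 0 - (-50 + 3364 + 1334) = 0 - 1*4648 = 0 - 4648 = -4648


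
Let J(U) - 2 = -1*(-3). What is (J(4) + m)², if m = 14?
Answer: 361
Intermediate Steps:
J(U) = 5 (J(U) = 2 - 1*(-3) = 2 + 3 = 5)
(J(4) + m)² = (5 + 14)² = 19² = 361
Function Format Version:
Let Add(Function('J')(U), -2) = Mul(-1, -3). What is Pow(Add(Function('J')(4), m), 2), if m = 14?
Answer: 361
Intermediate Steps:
Function('J')(U) = 5 (Function('J')(U) = Add(2, Mul(-1, -3)) = Add(2, 3) = 5)
Pow(Add(Function('J')(4), m), 2) = Pow(Add(5, 14), 2) = Pow(19, 2) = 361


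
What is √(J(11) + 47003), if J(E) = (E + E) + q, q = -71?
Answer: √46954 ≈ 216.69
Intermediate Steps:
J(E) = -71 + 2*E (J(E) = (E + E) - 71 = 2*E - 71 = -71 + 2*E)
√(J(11) + 47003) = √((-71 + 2*11) + 47003) = √((-71 + 22) + 47003) = √(-49 + 47003) = √46954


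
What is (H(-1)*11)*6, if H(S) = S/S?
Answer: 66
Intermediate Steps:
H(S) = 1
(H(-1)*11)*6 = (1*11)*6 = 11*6 = 66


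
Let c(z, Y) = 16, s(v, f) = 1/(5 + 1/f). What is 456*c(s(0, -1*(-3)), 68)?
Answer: 7296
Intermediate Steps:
456*c(s(0, -1*(-3)), 68) = 456*16 = 7296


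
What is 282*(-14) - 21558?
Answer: -25506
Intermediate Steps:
282*(-14) - 21558 = -3948 - 21558 = -25506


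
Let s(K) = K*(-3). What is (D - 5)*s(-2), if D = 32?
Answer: 162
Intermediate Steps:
s(K) = -3*K
(D - 5)*s(-2) = (32 - 5)*(-3*(-2)) = 27*6 = 162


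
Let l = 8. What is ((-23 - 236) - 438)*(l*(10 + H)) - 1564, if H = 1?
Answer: -62900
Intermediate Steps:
((-23 - 236) - 438)*(l*(10 + H)) - 1564 = ((-23 - 236) - 438)*(8*(10 + 1)) - 1564 = (-259 - 438)*(8*11) - 1564 = -697*88 - 1564 = -61336 - 1564 = -62900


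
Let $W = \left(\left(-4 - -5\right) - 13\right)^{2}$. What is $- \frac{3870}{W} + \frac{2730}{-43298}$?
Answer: $- \frac{4665455}{173192} \approx -26.938$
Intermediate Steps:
$W = 144$ ($W = \left(\left(-4 + 5\right) - 13\right)^{2} = \left(1 - 13\right)^{2} = \left(-12\right)^{2} = 144$)
$- \frac{3870}{W} + \frac{2730}{-43298} = - \frac{3870}{144} + \frac{2730}{-43298} = \left(-3870\right) \frac{1}{144} + 2730 \left(- \frac{1}{43298}\right) = - \frac{215}{8} - \frac{1365}{21649} = - \frac{4665455}{173192}$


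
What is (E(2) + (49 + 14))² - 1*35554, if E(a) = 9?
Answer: -30370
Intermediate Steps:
(E(2) + (49 + 14))² - 1*35554 = (9 + (49 + 14))² - 1*35554 = (9 + 63)² - 35554 = 72² - 35554 = 5184 - 35554 = -30370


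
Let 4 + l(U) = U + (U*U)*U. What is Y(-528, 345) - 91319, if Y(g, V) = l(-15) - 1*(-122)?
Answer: -94591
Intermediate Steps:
l(U) = -4 + U + U³ (l(U) = -4 + (U + (U*U)*U) = -4 + (U + U²*U) = -4 + (U + U³) = -4 + U + U³)
Y(g, V) = -3272 (Y(g, V) = (-4 - 15 + (-15)³) - 1*(-122) = (-4 - 15 - 3375) + 122 = -3394 + 122 = -3272)
Y(-528, 345) - 91319 = -3272 - 91319 = -94591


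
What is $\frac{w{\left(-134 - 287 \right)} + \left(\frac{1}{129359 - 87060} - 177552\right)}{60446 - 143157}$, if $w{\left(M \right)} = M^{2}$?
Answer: $\frac{13154988}{3498592589} \approx 0.0037601$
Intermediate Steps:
$\frac{w{\left(-134 - 287 \right)} + \left(\frac{1}{129359 - 87060} - 177552\right)}{60446 - 143157} = \frac{\left(-134 - 287\right)^{2} + \left(\frac{1}{129359 - 87060} - 177552\right)}{60446 - 143157} = \frac{\left(-421\right)^{2} - \left(177552 - \frac{1}{42299}\right)}{-82711} = \left(177241 + \left(\frac{1}{42299} - 177552\right)\right) \left(- \frac{1}{82711}\right) = \left(177241 - \frac{7510272047}{42299}\right) \left(- \frac{1}{82711}\right) = \left(- \frac{13154988}{42299}\right) \left(- \frac{1}{82711}\right) = \frac{13154988}{3498592589}$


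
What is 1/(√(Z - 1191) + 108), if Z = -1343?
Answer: 54/7099 - I*√2534/14198 ≈ 0.0076067 - 0.0035455*I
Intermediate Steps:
1/(√(Z - 1191) + 108) = 1/(√(-1343 - 1191) + 108) = 1/(√(-2534) + 108) = 1/(I*√2534 + 108) = 1/(108 + I*√2534)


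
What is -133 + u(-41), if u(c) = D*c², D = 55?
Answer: 92322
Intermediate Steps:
u(c) = 55*c²
-133 + u(-41) = -133 + 55*(-41)² = -133 + 55*1681 = -133 + 92455 = 92322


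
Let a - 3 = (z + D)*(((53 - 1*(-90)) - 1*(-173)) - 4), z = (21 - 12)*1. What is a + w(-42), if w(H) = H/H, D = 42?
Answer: 15916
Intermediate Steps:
z = 9 (z = 9*1 = 9)
w(H) = 1
a = 15915 (a = 3 + (9 + 42)*(((53 - 1*(-90)) - 1*(-173)) - 4) = 3 + 51*(((53 + 90) + 173) - 4) = 3 + 51*((143 + 173) - 4) = 3 + 51*(316 - 4) = 3 + 51*312 = 3 + 15912 = 15915)
a + w(-42) = 15915 + 1 = 15916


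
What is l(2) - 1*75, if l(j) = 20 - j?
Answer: -57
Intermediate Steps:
l(2) - 1*75 = (20 - 1*2) - 1*75 = (20 - 2) - 75 = 18 - 75 = -57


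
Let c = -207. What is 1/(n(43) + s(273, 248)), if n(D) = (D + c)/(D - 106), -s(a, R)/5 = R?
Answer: -63/77956 ≈ -0.00080815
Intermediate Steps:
s(a, R) = -5*R
n(D) = (-207 + D)/(-106 + D) (n(D) = (D - 207)/(D - 106) = (-207 + D)/(-106 + D))
1/(n(43) + s(273, 248)) = 1/((-207 + 43)/(-106 + 43) - 5*248) = 1/(-164/(-63) - 1240) = 1/(-1/63*(-164) - 1240) = 1/(164/63 - 1240) = 1/(-77956/63) = -63/77956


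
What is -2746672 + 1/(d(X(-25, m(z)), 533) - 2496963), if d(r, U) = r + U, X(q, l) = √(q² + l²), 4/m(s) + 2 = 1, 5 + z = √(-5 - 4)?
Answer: -17117706909101852478/6232162744259 - √641/6232162744259 ≈ -2.7467e+6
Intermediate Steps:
z = -5 + 3*I (z = -5 + √(-5 - 4) = -5 + √(-9) = -5 + 3*I ≈ -5.0 + 3.0*I)
m(s) = -4 (m(s) = 4/(-2 + 1) = 4/(-1) = 4*(-1) = -4)
X(q, l) = √(l² + q²)
d(r, U) = U + r
-2746672 + 1/(d(X(-25, m(z)), 533) - 2496963) = -2746672 + 1/((533 + √((-4)² + (-25)²)) - 2496963) = -2746672 + 1/((533 + √(16 + 625)) - 2496963) = -2746672 + 1/((533 + √641) - 2496963) = -2746672 + 1/(-2496430 + √641)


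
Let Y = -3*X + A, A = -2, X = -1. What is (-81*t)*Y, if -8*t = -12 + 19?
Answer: 567/8 ≈ 70.875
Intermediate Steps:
Y = 1 (Y = -3*(-1) - 2 = 3 - 2 = 1)
t = -7/8 (t = -(-12 + 19)/8 = -⅛*7 = -7/8 ≈ -0.87500)
(-81*t)*Y = -81*(-7/8)*1 = (567/8)*1 = 567/8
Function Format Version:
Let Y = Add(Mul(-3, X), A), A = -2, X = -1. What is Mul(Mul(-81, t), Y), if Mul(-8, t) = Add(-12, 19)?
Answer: Rational(567, 8) ≈ 70.875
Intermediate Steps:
Y = 1 (Y = Add(Mul(-3, -1), -2) = Add(3, -2) = 1)
t = Rational(-7, 8) (t = Mul(Rational(-1, 8), Add(-12, 19)) = Mul(Rational(-1, 8), 7) = Rational(-7, 8) ≈ -0.87500)
Mul(Mul(-81, t), Y) = Mul(Mul(-81, Rational(-7, 8)), 1) = Mul(Rational(567, 8), 1) = Rational(567, 8)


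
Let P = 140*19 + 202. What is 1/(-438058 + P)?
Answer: -1/435196 ≈ -2.2978e-6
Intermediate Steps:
P = 2862 (P = 2660 + 202 = 2862)
1/(-438058 + P) = 1/(-438058 + 2862) = 1/(-435196) = -1/435196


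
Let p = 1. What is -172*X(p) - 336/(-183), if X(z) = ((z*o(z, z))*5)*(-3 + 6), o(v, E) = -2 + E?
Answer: 157492/61 ≈ 2581.8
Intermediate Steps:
X(z) = 15*z*(-2 + z) (X(z) = ((z*(-2 + z))*5)*(-3 + 6) = (5*z*(-2 + z))*3 = 15*z*(-2 + z))
-172*X(p) - 336/(-183) = -2580*(-2 + 1) - 336/(-183) = -2580*(-1) - 336*(-1/183) = -172*(-15) + 112/61 = 2580 + 112/61 = 157492/61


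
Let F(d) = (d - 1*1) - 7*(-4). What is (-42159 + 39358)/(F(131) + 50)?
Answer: -2801/208 ≈ -13.466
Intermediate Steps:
F(d) = 27 + d (F(d) = (d - 1) + 28 = (-1 + d) + 28 = 27 + d)
(-42159 + 39358)/(F(131) + 50) = (-42159 + 39358)/((27 + 131) + 50) = -2801/(158 + 50) = -2801/208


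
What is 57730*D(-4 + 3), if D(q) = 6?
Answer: 346380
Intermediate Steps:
57730*D(-4 + 3) = 57730*6 = 346380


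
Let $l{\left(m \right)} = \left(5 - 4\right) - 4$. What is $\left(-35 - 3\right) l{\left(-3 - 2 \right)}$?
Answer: $114$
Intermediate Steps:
$l{\left(m \right)} = -3$ ($l{\left(m \right)} = 1 - 4 = -3$)
$\left(-35 - 3\right) l{\left(-3 - 2 \right)} = \left(-35 - 3\right) \left(-3\right) = \left(-38\right) \left(-3\right) = 114$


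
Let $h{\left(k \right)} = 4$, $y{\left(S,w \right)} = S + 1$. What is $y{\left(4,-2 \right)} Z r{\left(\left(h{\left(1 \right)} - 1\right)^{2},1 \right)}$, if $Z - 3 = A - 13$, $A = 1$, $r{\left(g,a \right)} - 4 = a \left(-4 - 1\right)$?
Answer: $45$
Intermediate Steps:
$y{\left(S,w \right)} = 1 + S$
$r{\left(g,a \right)} = 4 - 5 a$ ($r{\left(g,a \right)} = 4 + a \left(-4 - 1\right) = 4 + a \left(-5\right) = 4 - 5 a$)
$Z = -9$ ($Z = 3 + \left(1 - 13\right) = 3 - 12 = -9$)
$y{\left(4,-2 \right)} Z r{\left(\left(h{\left(1 \right)} - 1\right)^{2},1 \right)} = \left(1 + 4\right) \left(-9\right) \left(4 - 5\right) = 5 \left(-9\right) \left(4 - 5\right) = \left(-45\right) \left(-1\right) = 45$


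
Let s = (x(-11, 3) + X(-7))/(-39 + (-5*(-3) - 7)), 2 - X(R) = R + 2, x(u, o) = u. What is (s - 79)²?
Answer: 5978025/961 ≈ 6220.6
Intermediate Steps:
X(R) = -R (X(R) = 2 - (R + 2) = 2 - (2 + R) = 2 + (-2 - R) = -R)
s = 4/31 (s = (-11 - 1*(-7))/(-39 + (-5*(-3) - 7)) = (-11 + 7)/(-39 + (15 - 7)) = -4/(-39 + 8) = -4/(-31) = -4*(-1/31) = 4/31 ≈ 0.12903)
(s - 79)² = (4/31 - 79)² = (-2445/31)² = 5978025/961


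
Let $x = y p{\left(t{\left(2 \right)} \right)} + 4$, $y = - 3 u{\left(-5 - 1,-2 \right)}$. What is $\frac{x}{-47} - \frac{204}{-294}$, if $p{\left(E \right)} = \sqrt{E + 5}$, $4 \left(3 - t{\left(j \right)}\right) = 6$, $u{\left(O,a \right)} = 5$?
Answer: $\frac{1402}{2303} + \frac{15 \sqrt{26}}{94} \approx 1.4224$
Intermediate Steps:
$t{\left(j \right)} = \frac{3}{2}$ ($t{\left(j \right)} = 3 - \frac{3}{2} = \frac{3}{2}$)
$p{\left(E \right)} = \sqrt{5 + E}$
$y = -15$ ($y = \left(-3\right) 5 = -15$)
$x = 4 - \frac{15 \sqrt{26}}{2}$ ($x = - 15 \sqrt{5 + \frac{3}{2}} + 4 = - 15 \sqrt{\frac{13}{2}} + 4 = - 15 \frac{\sqrt{26}}{2} + 4 = - \frac{15 \sqrt{26}}{2} + 4 = 4 - \frac{15 \sqrt{26}}{2} \approx -34.243$)
$\frac{x}{-47} - \frac{204}{-294} = \frac{4 - \frac{15 \sqrt{26}}{2}}{-47} - \frac{204}{-294} = \left(4 - \frac{15 \sqrt{26}}{2}\right) \left(- \frac{1}{47}\right) - - \frac{34}{49} = \left(- \frac{4}{47} + \frac{15 \sqrt{26}}{94}\right) + \frac{34}{49} = \frac{1402}{2303} + \frac{15 \sqrt{26}}{94}$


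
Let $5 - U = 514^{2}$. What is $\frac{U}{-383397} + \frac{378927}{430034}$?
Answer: $\frac{258890587513}{164873745498} \approx 1.5702$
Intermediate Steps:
$U = -264191$ ($U = 5 - 514^{2} = 5 - 264196 = -264191$)
$\frac{U}{-383397} + \frac{378927}{430034} = - \frac{264191}{-383397} + \frac{378927}{430034} = \left(-264191\right) \left(- \frac{1}{383397}\right) + 378927 \cdot \frac{1}{430034} = \frac{264191}{383397} + \frac{378927}{430034} = \frac{258890587513}{164873745498}$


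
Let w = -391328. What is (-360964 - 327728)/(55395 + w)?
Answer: 688692/335933 ≈ 2.0501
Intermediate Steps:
(-360964 - 327728)/(55395 + w) = (-360964 - 327728)/(55395 - 391328) = -688692/(-335933) = -688692*(-1/335933) = 688692/335933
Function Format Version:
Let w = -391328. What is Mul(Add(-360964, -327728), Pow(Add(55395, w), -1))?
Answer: Rational(688692, 335933) ≈ 2.0501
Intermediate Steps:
Mul(Add(-360964, -327728), Pow(Add(55395, w), -1)) = Mul(Add(-360964, -327728), Pow(Add(55395, -391328), -1)) = Mul(-688692, Pow(-335933, -1)) = Mul(-688692, Rational(-1, 335933)) = Rational(688692, 335933)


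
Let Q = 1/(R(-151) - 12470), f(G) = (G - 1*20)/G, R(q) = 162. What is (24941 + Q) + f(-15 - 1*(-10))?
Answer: 307035367/12308 ≈ 24946.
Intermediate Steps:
f(G) = (-20 + G)/G (f(G) = (G - 20)/G = (-20 + G)/G)
Q = -1/12308 (Q = 1/(162 - 12470) = 1/(-12308) = -1/12308 ≈ -8.1248e-5)
(24941 + Q) + f(-15 - 1*(-10)) = (24941 - 1/12308) + (-20 + (-15 - 1*(-10)))/(-15 - 1*(-10)) = 306973827/12308 + (-20 + (-15 + 10))/(-15 + 10) = 306973827/12308 + (-20 - 5)/(-5) = 306973827/12308 - 1/5*(-25) = 306973827/12308 + 5 = 307035367/12308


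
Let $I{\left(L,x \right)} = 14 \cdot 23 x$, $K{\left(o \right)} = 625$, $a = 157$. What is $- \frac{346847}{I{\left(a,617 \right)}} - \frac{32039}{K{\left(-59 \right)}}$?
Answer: $- \frac{6582095661}{124171250} \approx -53.008$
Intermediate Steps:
$I{\left(L,x \right)} = 322 x$
$- \frac{346847}{I{\left(a,617 \right)}} - \frac{32039}{K{\left(-59 \right)}} = - \frac{346847}{322 \cdot 617} - \frac{32039}{625} = - \frac{346847}{198674} - \frac{32039}{625} = - \frac{6582095661}{124171250}$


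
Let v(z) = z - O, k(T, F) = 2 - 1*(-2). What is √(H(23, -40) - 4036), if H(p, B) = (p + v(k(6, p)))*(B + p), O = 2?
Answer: I*√4461 ≈ 66.791*I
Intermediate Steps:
k(T, F) = 4 (k(T, F) = 2 + 2 = 4)
v(z) = -2 + z (v(z) = z - 1*2 = z - 2 = -2 + z)
H(p, B) = (2 + p)*(B + p) (H(p, B) = (p + (-2 + 4))*(B + p) = (p + 2)*(B + p) = (2 + p)*(B + p))
√(H(23, -40) - 4036) = √((23² + 2*(-40) + 2*23 - 40*23) - 4036) = √((529 - 80 + 46 - 920) - 4036) = √(-425 - 4036) = √(-4461) = I*√4461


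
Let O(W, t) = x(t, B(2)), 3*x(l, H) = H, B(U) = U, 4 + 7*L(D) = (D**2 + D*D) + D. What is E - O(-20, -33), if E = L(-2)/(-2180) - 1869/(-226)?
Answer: 9832993/1293285 ≈ 7.6031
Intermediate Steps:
L(D) = -4/7 + D/7 + 2*D**2/7 (L(D) = -4/7 + ((D**2 + D*D) + D)/7 = -4/7 + ((D**2 + D**2) + D)/7 = -4/7 + (2*D**2 + D)/7 = -4/7 + (D + 2*D**2)/7 = -4/7 + (D/7 + 2*D**2/7) = -4/7 + D/7 + 2*D**2/7)
x(l, H) = H/3
O(W, t) = 2/3 (O(W, t) = (1/3)*2 = 2/3)
E = 3565061/431095 (E = (-4/7 + (1/7)*(-2) + (2/7)*(-2)**2)/(-2180) - 1869/(-226) = (-4/7 - 2/7 + (2/7)*4)*(-1/2180) - 1869*(-1/226) = (-4/7 - 2/7 + 8/7)*(-1/2180) + 1869/226 = (2/7)*(-1/2180) + 1869/226 = -1/7630 + 1869/226 = 3565061/431095 ≈ 8.2698)
E - O(-20, -33) = 3565061/431095 - 1*2/3 = 3565061/431095 - 2/3 = 9832993/1293285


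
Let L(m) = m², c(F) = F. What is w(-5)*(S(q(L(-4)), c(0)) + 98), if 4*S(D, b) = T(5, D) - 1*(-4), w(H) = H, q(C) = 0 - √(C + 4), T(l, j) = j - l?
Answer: -1955/4 + 5*√5/2 ≈ -483.16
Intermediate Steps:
q(C) = -√(4 + C) (q(C) = 0 - √(4 + C) = -√(4 + C))
S(D, b) = -¼ + D/4 (S(D, b) = ((D - 1*5) - 1*(-4))/4 = ((D - 5) + 4)/4 = ((-5 + D) + 4)/4 = (-1 + D)/4 = -¼ + D/4)
w(-5)*(S(q(L(-4)), c(0)) + 98) = -5*((-¼ + (-√(4 + (-4)²))/4) + 98) = -5*((-¼ + (-√(4 + 16))/4) + 98) = -5*((-¼ + (-√20)/4) + 98) = -5*((-¼ + (-2*√5)/4) + 98) = -5*((-¼ - √5/2) + 98) = -5*(391/4 - √5/2) = -1955/4 + 5*√5/2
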